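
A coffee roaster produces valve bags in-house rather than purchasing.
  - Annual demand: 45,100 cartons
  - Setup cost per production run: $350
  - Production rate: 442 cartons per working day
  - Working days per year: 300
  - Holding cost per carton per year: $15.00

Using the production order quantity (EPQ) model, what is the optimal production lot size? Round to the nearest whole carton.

1,786 cartons

Daily demand d = 45,100/300 = 150.333; p = 442; 1 − d/p = 0.65988
EPQ = √(2DS / (H(1 − d/p)))
    = √(2 × 45,100 × 350 / (15 × 0.65988)) ≈ 1,785.91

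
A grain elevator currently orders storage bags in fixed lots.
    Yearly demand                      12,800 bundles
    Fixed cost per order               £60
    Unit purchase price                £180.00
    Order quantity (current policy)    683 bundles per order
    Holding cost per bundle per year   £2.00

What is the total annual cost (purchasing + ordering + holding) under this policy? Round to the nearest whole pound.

Orders/yr = 12,800/683 = 18.741; ordering cost = 18.741 × £60 = £1,124.45
Average inventory = 683/2 = 341.5; holding cost = 341.5 × £2 = £683.00
Purchase cost = D·C = 12,800 × 180 = £2,304,000.00
Total = £1,124.45 + £683.00 + £2,304,000.00 = £2,305,807.45

£2,305,807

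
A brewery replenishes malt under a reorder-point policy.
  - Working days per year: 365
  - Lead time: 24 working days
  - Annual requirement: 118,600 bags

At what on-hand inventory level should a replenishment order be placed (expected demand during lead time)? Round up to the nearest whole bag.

7,799 bags

Daily demand d = 118,600 / 365 = 324.932 bags/day
Demand during lead time = 324.932 × 24 = 7,798.36
Reorder point = 7,798.36 → round up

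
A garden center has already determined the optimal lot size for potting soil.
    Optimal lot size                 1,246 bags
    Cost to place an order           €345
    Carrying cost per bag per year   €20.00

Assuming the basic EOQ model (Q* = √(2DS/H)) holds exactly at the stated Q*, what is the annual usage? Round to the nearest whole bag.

EOQ relation: Q² = 2DS/H, so rearrange for the unknown.
D = Q²H / (2S) = 1,246² × 20 / (2 × 345) = 45,000.46

45,000 bags per year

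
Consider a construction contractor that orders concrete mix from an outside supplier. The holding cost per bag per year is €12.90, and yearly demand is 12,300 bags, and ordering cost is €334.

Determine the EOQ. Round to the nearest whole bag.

798 bags

2DS/H = 2·12,300·334/12.9 = 636,930.23
EOQ = √636,930.23 ≈ 798.08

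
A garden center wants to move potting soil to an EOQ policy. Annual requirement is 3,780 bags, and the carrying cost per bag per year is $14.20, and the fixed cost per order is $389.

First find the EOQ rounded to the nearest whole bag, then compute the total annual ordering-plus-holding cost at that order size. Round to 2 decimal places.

Q* = √(2·D·S / H) = √(2·3,780·389 / 14.2) = √207,101.4 ≈ 455.08 → Q = 455 bags
Ordering: D/Q × S = 3,780/455 × $389 = $3,231.69
Holding:  Q/2 × H = 455/2 × $14.2 = $3,230.50
Total = $3,231.69 + $3,230.50 = $6,462.19

$6,462.19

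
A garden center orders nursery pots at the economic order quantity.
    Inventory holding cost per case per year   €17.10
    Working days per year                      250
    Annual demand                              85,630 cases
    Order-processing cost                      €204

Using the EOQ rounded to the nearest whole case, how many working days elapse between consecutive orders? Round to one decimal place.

4.2 days

Q* = √(2·D·S / H) = √(2·85,630·204 / 17.1) = √2,043,101.8 ≈ 1,429.37 → Q = 1,429 cases
Cycle time = (working days × Q)/D = (250 × 1,429) / 85,630 = 4.172 days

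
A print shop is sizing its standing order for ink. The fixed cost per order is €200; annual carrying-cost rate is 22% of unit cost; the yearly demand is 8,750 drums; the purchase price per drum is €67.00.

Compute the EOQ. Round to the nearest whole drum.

Carrying cost H = €67 × 22% = €14.7400/drum/yr
Optimal lot size Q* = (2 × 8,750 × €200 / €14.74)^½ ≈ 487.29

487 drums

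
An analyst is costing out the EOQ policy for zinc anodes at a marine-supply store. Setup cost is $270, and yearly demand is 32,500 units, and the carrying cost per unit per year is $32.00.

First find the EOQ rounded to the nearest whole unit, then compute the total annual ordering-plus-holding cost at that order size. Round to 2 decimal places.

EOQ = √(2DS/H) = √(2 × 32,500 × 270 / 32)
    = √(548,437.50) ≈ 740.57 → Q = 741 units
Orders/yr = 32,500/741 = 43.860; ordering cost = 43.860 × $270 = $11,842.11
Average inventory = 741/2 = 370.5; holding cost = 370.5 × $32 = $11,856.00
Total = $11,842.11 + $11,856.00 = $23,698.11

$23,698.11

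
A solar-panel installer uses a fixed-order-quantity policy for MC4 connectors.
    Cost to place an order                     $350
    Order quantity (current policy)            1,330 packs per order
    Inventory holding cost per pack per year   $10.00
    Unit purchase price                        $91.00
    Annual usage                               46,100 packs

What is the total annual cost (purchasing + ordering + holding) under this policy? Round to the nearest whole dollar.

$4,213,882

Orders/yr = 46,100/1,330 = 34.662; ordering cost = 34.662 × $350 = $12,131.58
Average inventory = 1,330/2 = 665; holding cost = 665 × $10 = $6,650.00
Purchase cost = D·C = 46,100 × 91 = $4,195,100.00
Total = $12,131.58 + $6,650.00 + $4,195,100.00 = $4,213,881.58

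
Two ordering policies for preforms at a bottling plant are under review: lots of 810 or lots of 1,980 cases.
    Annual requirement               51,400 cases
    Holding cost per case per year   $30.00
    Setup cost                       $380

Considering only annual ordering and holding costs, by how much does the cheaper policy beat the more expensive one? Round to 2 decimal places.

$3,301.07

Annual cost at Q: ordering D·S/Q plus holding Q·H/2.
TC(810) = (51,400/810)×380 + (810/2)×30 = $36,263.58
TC(1,980) = (51,400/1,980)×380 + (1,980/2)×30 = $39,564.65
Lots of 810 are cheaper by $3,301.07.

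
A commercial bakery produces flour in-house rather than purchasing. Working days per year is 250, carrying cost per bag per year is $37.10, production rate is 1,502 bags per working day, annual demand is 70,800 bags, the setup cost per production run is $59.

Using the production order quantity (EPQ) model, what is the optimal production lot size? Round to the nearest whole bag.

d = 70,800/250 = 283.2000 bags/day;  effective holding cost H(1 − d/p) = 37.1·(1 − 283.2000/1502) = 30.10485
Q* = √(2DS / H_eff) = √(2·70,800·59 / 30.10485) ≈ 526.79

527 bags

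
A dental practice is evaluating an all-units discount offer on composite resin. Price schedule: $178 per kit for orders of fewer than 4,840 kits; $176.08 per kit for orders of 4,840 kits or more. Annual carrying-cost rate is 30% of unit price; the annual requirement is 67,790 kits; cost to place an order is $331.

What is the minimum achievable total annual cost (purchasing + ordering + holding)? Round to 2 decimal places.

$12,068,933.33

H₁ = 30%×$178 = $53.4000;  H₂ = 30%×$176.08 = $52.8240
EOQ₁ = √(2×67,790×331/53.4000) = 916.73  (< 4,840, feasible at tier 1)
EOQ₂ = √(2×67,790×331/52.8240) = 921.71  (< 4,840 → use Q = 4,840 at tier-2 price)
TC(tier 1 (EOQ₁), Q≈916.7) = $12,115,573.35
TC(tier 2, Q≈4,840.0) = $12,068,933.33
Minimum at tier 2: $12,068,933.33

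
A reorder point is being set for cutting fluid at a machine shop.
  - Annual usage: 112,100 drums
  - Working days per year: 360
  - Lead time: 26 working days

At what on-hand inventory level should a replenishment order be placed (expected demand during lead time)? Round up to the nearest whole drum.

Daily demand d = 112,100 / 360 = 311.389 drums/day
Demand during lead time = 311.389 × 26 = 8,096.11
Reorder point = 8,096.11 → round up

8,097 drums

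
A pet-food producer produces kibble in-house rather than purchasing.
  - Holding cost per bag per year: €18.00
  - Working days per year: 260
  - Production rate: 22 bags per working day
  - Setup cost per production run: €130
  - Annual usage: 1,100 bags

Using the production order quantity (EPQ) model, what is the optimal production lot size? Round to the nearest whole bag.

140 bags

d = 1,100/260 = 4.2308 bags/day;  effective holding cost H(1 − d/p) = 18·(1 − 4.2308/22) = 14.53846
Q* = √(2DS / H_eff) = √(2·1,100·130 / 14.53846) ≈ 140.26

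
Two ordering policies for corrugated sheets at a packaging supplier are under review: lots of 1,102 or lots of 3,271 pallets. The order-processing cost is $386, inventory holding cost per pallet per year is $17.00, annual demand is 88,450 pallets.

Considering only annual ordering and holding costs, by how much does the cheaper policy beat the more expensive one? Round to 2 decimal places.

TC(Q) = (D/Q)S + (Q/2)H
TC(1,102) = (88,450/1,102)×386 + (1,102/2)×17 = $40,348.58
TC(3,271) = (88,450/3,271)×386 + (3,271/2)×17 = $38,241.19
Lots of 3,271 are cheaper by $2,107.38.

$2,107.38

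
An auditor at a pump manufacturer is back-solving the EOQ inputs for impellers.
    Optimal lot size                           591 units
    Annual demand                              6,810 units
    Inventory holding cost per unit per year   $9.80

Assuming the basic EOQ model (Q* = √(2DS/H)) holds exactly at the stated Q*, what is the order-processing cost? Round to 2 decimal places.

$251.32

Since Q* = (2DS/H)^½, squaring gives Q*²·H = 2DS.
S = Q²H / (2D) = 591² × 9.8 / (2 × 6,810) = 251.3182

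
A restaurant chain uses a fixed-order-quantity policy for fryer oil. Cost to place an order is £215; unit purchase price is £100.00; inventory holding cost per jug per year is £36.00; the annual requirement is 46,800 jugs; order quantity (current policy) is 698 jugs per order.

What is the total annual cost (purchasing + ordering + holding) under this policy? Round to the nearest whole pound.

£4,706,979

Annual ordering cost = (D/Q)·S = (46,800/698) × 215 = £14,415.47
Annual holding cost  = (Q/2)·H = (698/2) × 36 = £12,564.00
Purchase cost = D·C = 46,800 × 100 = £4,680,000.00
Total = £14,415.47 + £12,564.00 + £4,680,000.00 = £4,706,979.47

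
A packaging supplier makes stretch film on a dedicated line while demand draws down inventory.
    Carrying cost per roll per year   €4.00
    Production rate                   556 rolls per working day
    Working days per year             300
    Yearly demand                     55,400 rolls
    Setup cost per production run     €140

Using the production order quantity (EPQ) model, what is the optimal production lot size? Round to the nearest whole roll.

2,410 rolls

d = 55,400/300 = 184.6667 rolls/day;  effective holding cost H(1 − d/p) = 4·(1 − 184.6667/556) = 2.67146
Q* = √(2DS / H_eff) = √(2·55,400·140 / 2.67146) ≈ 2,409.68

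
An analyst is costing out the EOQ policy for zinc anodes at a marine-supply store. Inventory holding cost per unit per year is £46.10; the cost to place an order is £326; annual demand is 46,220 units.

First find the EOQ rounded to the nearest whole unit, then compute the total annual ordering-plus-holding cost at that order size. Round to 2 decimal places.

2DS/H = 2·46,220·326/46.1 = 653,697.18
EOQ = √653,697.18 ≈ 808.52 → Q = 809 units
Annual ordering cost = (D/Q)·S = (46,220/809) × 326 = £18,625.12
Annual holding cost  = (Q/2)·H = (809/2) × 46.1 = £18,647.45
Total = £18,625.12 + £18,647.45 = £37,272.57

£37,272.57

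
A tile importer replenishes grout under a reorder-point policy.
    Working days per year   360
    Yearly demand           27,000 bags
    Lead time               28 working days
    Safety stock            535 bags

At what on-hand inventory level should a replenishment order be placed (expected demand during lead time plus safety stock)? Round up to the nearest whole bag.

Daily demand d = 27,000 / 360 = 75.000 bags/day
Demand during lead time = 75.000 × 28 = 2,100.00
Reorder point = 2,100.00 + 535 = 2,635.00 → round up

2,635 bags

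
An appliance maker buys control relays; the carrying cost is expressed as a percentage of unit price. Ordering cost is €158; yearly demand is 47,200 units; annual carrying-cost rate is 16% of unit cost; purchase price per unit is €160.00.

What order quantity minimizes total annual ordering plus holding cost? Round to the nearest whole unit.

Holding cost per unit per year: H = 16% × €160 = €25.6000
Optimal lot size Q* = (2 × 47,200 × €158 / €25.6)^½ ≈ 763.30

763 units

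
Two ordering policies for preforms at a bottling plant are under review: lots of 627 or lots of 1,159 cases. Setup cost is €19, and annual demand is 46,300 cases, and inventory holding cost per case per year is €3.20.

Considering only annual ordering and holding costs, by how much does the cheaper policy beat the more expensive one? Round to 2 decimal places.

TC(Q) = (D/Q)S + (Q/2)H
TC(627) = (46,300/627)×19 + (627/2)×3.2 = €2,406.23
TC(1,159) = (46,300/1,159)×19 + (1,159/2)×3.2 = €2,613.42
|ΔTC| = |€2,406.23 − €2,613.42| = €207.19

€207.19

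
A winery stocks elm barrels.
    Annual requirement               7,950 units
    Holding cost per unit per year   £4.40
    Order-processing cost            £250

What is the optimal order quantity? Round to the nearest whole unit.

Q* = √(2·D·S / H) = √(2·7,950·250 / 4.4) = √903,409.1 ≈ 950.48

950 units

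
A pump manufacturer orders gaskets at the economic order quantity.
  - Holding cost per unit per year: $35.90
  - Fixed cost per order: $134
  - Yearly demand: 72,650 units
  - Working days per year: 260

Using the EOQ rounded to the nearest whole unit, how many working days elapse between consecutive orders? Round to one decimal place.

2.6 days

Optimal lot size Q* = (2 × 72,650 × $134 / $35.9)^½ ≈ 736.44 → Q = 736 units
Days between orders = 260 / (D/Q) = 260 / 98.709 ≈ 2.634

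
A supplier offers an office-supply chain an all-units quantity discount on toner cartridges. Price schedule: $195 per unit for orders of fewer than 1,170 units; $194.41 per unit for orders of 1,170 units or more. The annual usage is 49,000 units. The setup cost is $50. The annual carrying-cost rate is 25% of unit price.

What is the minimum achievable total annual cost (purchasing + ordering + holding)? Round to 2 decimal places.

H₁ = 25%×$195 = $48.7500;  H₂ = 25%×$194.41 = $48.6025
EOQ₁ = √(2×49,000×50/48.7500) = 317.04  (< 1,170, feasible at tier 1)
EOQ₂ = √(2×49,000×50/48.6025) = 317.52  (< 1,170 → use Q = 1,170 at tier-2 price)
TC(tier 1 (EOQ₁), Q≈317.0) = $9,570,455.58
TC(tier 2, Q≈1,170.0) = $9,556,616.48
Minimum at tier 2: $9,556,616.48

$9,556,616.48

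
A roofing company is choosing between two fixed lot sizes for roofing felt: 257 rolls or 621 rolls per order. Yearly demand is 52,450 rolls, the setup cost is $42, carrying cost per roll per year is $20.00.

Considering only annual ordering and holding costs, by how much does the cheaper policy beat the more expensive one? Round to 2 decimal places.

$1,384.25

TC(Q) = (D/Q)S + (Q/2)H
TC(257) = (52,450/257)×42 + (257/2)×20 = $11,141.60
TC(621) = (52,450/621)×42 + (621/2)×20 = $9,757.34
|ΔTC| = |$11,141.60 − $9,757.34| = $1,384.25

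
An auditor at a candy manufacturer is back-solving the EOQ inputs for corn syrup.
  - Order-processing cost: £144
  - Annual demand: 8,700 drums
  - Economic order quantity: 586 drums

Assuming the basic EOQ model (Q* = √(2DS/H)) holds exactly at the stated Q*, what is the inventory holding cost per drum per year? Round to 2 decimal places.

£7.30

EOQ relation: Q² = 2DS/H, so rearrange for the unknown.
H = 2DS / Q² = 2 × 8,700 × 144 / 586² = 7.2965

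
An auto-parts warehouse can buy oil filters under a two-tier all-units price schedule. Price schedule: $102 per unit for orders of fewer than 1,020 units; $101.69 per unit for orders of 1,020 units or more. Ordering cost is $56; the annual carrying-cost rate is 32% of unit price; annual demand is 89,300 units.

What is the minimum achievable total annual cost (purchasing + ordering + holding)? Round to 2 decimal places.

$9,102,415.55

H₁ = 32%×$102 = $32.6400;  H₂ = 32%×$101.69 = $32.5408
EOQ₁ = √(2×89,300×56/32.6400) = 553.55  (< 1,020, feasible at tier 1)
EOQ₂ = √(2×89,300×56/32.5408) = 554.40  (< 1,020 → use Q = 1,020 at tier-2 price)
TC(tier 1 (EOQ₁), Q≈553.6) = $9,126,667.99
TC(tier 2, Q≈1,020.0) = $9,102,415.55
Minimum at tier 2: $9,102,415.55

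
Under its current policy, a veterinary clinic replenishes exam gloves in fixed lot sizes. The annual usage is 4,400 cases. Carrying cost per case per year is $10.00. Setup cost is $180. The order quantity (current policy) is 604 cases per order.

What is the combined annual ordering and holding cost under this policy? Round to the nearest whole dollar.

$4,331

Ordering: D/Q × S = 4,400/604 × $180 = $1,311.26
Holding:  Q/2 × H = 604/2 × $10 = $3,020.00
Total = $1,311.26 + $3,020.00 = $4,331.26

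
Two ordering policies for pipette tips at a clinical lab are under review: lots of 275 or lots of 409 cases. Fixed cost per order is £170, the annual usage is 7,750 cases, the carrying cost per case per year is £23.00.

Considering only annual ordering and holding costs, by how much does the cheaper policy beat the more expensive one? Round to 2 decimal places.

For each Q, cost = (D/Q)·S + (Q/2)·H.
TC(275) = (7,750/275)×170 + (275/2)×23 = £7,953.41
TC(409) = (7,750/409)×170 + (409/2)×23 = £7,924.77
Cheaper: Q = 409.  Difference = £28.64

£28.64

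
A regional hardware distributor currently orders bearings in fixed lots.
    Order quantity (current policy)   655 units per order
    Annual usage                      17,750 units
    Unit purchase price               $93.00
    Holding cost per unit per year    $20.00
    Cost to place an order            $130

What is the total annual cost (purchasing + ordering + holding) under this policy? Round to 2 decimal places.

$1,660,822.90

Annual ordering cost = (D/Q)·S = (17,750/655) × 130 = $3,522.90
Annual holding cost  = (Q/2)·H = (655/2) × 20 = $6,550.00
Purchase cost = D·C = 17,750 × 93 = $1,650,750.00
Total = $3,522.90 + $6,550.00 + $1,650,750.00 = $1,660,822.90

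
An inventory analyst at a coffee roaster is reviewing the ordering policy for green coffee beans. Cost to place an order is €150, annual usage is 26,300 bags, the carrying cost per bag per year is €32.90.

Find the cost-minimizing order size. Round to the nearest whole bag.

EOQ = √(2DS/H) = √(2 × 26,300 × 150 / 32.9)
    = √(239,817.63) ≈ 489.71

490 bags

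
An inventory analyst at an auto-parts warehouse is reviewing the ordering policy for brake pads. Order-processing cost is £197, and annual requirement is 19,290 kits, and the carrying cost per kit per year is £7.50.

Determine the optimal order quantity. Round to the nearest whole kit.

Q* = √(2·D·S / H) = √(2·19,290·197 / 7.5) = √1,013,368.0 ≈ 1,006.66

1,007 kits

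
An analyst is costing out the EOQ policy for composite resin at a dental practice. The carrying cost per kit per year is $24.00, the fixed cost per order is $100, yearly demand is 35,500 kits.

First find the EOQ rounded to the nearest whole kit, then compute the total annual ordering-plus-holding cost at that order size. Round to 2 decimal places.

$13,053.74

2DS/H = 2·35,500·100/24 = 295,833.33
EOQ = √295,833.33 ≈ 543.91 → Q = 544 kits
Orders/yr = 35,500/544 = 65.257; ordering cost = 65.257 × $100 = $6,525.74
Average inventory = 544/2 = 272; holding cost = 272 × $24 = $6,528.00
Total = $6,525.74 + $6,528.00 = $13,053.74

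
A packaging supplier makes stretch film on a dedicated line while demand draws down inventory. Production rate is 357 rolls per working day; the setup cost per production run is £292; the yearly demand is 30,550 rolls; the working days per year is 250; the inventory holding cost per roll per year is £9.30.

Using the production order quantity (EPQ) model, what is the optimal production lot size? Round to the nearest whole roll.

1,708 rolls

d = 30,550/250 = 122.2000 rolls/day;  effective holding cost H(1 − d/p) = 9.3·(1 − 122.2000/357) = 6.11664
Q* = √(2DS / H_eff) = √(2·30,550·292 / 6.11664) ≈ 1,707.87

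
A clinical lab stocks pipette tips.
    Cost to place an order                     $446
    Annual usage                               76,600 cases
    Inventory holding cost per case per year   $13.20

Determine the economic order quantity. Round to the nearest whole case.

Optimal lot size Q* = (2 × 76,600 × $446 / $13.2)^½ ≈ 2,275.15

2,275 cases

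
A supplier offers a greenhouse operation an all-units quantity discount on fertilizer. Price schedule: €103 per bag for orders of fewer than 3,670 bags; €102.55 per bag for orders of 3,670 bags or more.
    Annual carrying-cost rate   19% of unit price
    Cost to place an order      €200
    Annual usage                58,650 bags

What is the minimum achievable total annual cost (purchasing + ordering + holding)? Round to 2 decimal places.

H₁ = 19%×€103 = €19.5700;  H₂ = 19%×€102.55 = €19.4845
EOQ₁ = √(2×58,650×200/19.5700) = 1,094.89  (< 3,670, feasible at tier 1)
EOQ₂ = √(2×58,650×200/19.4845) = 1,097.28  (< 3,670 → use Q = 3,670 at tier-2 price)
TC(tier 1 (EOQ₁), Q≈1,094.9) = €6,062,376.90
TC(tier 2, Q≈3,670.0) = €6,053,507.74
Minimum at tier 2: €6,053,507.74

€6,053,507.74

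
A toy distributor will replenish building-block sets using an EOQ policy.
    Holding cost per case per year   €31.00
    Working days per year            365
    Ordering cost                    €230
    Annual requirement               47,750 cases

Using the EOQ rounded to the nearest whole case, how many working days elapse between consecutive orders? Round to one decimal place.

6.4 days

EOQ = √(2DS/H) = √(2 × 47,750 × 230 / 31)
    = √(708,548.39) ≈ 841.75 → Q = 842 cases
Days between orders = 365 / (D/Q) = 365 / 56.710 ≈ 6.436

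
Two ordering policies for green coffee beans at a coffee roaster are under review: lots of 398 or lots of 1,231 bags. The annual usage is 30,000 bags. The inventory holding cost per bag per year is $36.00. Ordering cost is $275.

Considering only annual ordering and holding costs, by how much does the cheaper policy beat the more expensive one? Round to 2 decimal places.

For each Q, cost = (D/Q)·S + (Q/2)·H.
TC(398) = (30,000/398)×275 + (398/2)×36 = $27,892.64
TC(1,231) = (30,000/1,231)×275 + (1,231/2)×36 = $28,859.87
|ΔTC| = |$27,892.64 − $28,859.87| = $967.23

$967.23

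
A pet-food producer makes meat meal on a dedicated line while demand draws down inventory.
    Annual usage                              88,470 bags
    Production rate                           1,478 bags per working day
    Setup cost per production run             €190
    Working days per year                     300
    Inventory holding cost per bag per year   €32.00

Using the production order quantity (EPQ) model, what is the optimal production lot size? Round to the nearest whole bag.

1,146 bags

d = 88,470/300 = 294.9000 bags/day;  effective holding cost H(1 − d/p) = 32·(1 − 294.9000/1478) = 25.61516
Q* = √(2DS / H_eff) = √(2·88,470·190 / 25.61516) ≈ 1,145.62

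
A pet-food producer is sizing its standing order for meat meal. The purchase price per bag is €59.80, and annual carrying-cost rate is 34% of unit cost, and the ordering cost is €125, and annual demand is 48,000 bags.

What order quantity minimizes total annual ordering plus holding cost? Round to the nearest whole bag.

768 bags

H = i·C = 0.34 × €59.8 = €20.3320 per bag-year
Q* = √(2·D·S / H) = √(2·48,000·125 / 20.332) = √590,202.6 ≈ 768.25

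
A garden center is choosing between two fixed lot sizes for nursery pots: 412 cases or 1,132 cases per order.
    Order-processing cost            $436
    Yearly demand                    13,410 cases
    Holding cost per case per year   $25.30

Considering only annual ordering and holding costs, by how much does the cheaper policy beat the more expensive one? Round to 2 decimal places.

Annual cost at Q: ordering D·S/Q plus holding Q·H/2.
TC(412) = (13,410/412)×436 + (412/2)×25.3 = $19,402.97
TC(1,132) = (13,410/1,132)×436 + (1,132/2)×25.3 = $19,484.78
|ΔTC| = |$19,402.97 − $19,484.78| = $81.82

$81.82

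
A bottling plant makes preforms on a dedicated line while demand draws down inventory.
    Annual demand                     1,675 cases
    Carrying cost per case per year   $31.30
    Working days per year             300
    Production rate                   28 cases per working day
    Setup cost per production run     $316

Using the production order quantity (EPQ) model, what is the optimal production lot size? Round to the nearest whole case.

206 cases

Daily demand d = 1,675/300 = 5.583; p = 28; 1 − d/p = 0.80060
EPQ = √(2DS / (H(1 − d/p)))
    = √(2 × 1,675 × 316 / (31.3 × 0.80060)) ≈ 205.54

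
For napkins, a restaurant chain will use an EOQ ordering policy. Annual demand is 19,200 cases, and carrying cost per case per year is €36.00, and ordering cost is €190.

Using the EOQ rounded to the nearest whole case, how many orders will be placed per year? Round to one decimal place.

Optimal lot size Q* = (2 × 19,200 × €190 / €36)^½ ≈ 450.19 → Q = 450
N = D/Q = 19,200/450 ≈ 42.667 orders/yr

42.7 orders per year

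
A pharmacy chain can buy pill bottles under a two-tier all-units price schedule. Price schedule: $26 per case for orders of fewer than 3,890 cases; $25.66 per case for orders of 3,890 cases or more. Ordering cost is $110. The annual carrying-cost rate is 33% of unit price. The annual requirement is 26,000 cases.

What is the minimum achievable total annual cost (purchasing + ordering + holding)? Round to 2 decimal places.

$683,005.54

H₁ = 33%×$26 = $8.5800;  H₂ = 33%×$25.66 = $8.4678
EOQ₁ = √(2×26,000×110/8.5800) = 816.50  (< 3,890, feasible at tier 1)
EOQ₂ = √(2×26,000×110/8.4678) = 821.89  (< 3,890 → use Q = 3,890 at tier-2 price)
TC(tier 1 (EOQ₁), Q≈816.5) = $683,005.54
TC(tier 2, Q≈3,890.0) = $684,365.09
Minimum at tier 1 (EOQ₁): $683,005.54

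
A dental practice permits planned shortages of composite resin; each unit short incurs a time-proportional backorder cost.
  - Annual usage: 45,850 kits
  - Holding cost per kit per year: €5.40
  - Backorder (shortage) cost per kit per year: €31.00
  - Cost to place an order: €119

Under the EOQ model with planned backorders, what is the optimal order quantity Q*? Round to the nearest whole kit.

Q* = √(2DS/H) · √((H + b)/b)
   = √(2 × 45,850 × 119 / 5.4) · √((5.4 + 31) / 31)
   = 1,421.547 × 1.0836 ≈ 1,540.39

1,540 kits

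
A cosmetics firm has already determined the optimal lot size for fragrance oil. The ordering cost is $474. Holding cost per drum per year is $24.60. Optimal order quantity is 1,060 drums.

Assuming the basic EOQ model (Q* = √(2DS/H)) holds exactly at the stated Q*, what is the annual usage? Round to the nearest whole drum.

29,157 drums per year

Since Q* = (2DS/H)^½, squaring gives Q*²·H = 2DS.
D = Q²H / (2S) = 1,060² × 24.6 / (2 × 474) = 29,156.71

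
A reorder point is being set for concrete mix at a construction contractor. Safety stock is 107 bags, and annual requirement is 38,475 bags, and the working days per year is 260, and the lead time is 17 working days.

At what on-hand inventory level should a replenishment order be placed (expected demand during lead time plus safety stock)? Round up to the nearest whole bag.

Daily demand d = 38,475 / 260 = 147.981 bags/day
Demand during lead time = 147.981 × 17 = 2,515.67
Reorder point = 2,515.67 + 107 = 2,622.67 → round up

2,623 bags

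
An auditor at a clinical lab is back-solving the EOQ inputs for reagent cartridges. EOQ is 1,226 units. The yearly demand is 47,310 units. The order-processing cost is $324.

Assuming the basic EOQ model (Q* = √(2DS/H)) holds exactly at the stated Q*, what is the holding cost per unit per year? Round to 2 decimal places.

From Q* = √(2DS/H) ⇒ Q*² = 2DS/H.
H = 2DS / Q² = 2 × 47,310 × 324 / 1,226² = 20.3961

$20.40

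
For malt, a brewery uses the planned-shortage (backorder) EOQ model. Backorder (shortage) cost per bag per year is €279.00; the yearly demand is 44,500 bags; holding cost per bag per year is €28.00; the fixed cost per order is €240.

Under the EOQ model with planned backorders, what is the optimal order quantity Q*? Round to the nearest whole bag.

916 bags

Basic EOQ = √(2·44,500·240/28) = 873.417
Backorder adjustment √((H+b)/b) = √((28+279)/279) = 1.0490
Q* = 873.417 × 1.0490 ≈ 916.20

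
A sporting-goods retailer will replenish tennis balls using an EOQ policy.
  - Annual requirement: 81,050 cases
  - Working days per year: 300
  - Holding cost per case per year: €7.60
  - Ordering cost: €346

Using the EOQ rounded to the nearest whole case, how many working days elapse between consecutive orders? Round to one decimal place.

Q* = √(2·D·S / H) = √(2·81,050·346 / 7.6) = √7,379,815.8 ≈ 2,716.58 → Q = 2,717 cases
Days between orders = 300 / (D/Q) = 300 / 29.831 ≈ 10.057

10.1 days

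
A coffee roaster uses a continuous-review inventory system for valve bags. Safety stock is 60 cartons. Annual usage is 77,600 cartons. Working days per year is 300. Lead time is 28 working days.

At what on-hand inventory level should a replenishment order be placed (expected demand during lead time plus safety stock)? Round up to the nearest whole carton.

Daily demand d = 77,600 / 300 = 258.667 cartons/day
Demand during lead time = 258.667 × 28 = 7,242.67
Reorder point = 7,242.67 + 60 = 7,302.67 → round up

7,303 cartons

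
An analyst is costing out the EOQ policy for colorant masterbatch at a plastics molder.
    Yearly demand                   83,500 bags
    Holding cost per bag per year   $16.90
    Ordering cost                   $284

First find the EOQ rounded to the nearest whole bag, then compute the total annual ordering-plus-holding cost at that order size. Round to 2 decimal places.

2DS/H = 2·83,500·284/16.9 = 2,806,390.53
EOQ = √2,806,390.53 ≈ 1,675.23 → Q = 1,675 bags
Orders/yr = 83,500/1,675 = 49.851; ordering cost = 49.851 × $284 = $14,157.61
Average inventory = 1,675/2 = 837.5; holding cost = 837.5 × $16.9 = $14,153.75
Total = $14,157.61 + $14,153.75 = $28,311.36

$28,311.36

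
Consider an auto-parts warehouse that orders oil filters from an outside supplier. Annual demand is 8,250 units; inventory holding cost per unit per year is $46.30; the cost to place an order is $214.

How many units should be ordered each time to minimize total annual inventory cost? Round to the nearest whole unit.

2DS/H = 2·8,250·214/46.3 = 76,263.50
EOQ = √76,263.50 ≈ 276.16

276 units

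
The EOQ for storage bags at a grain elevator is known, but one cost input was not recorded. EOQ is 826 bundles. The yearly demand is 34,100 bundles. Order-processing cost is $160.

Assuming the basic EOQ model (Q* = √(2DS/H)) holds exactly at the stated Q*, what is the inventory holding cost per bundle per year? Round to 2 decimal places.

$15.99

EOQ relation: Q² = 2DS/H, so rearrange for the unknown.
H = 2DS / Q² = 2 × 34,100 × 160 / 826² = 15.9935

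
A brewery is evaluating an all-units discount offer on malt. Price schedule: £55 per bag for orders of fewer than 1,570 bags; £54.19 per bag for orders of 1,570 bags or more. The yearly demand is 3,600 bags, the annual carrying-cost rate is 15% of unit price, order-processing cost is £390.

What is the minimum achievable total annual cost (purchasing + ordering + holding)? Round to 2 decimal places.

H₁ = 15%×£55 = £8.2500;  H₂ = 15%×£54.19 = £8.1285
EOQ₁ = √(2×3,600×390/8.2500) = 583.41  (< 1,570, feasible at tier 1)
EOQ₂ = √(2×3,600×390/8.1285) = 587.75  (< 1,570 → use Q = 1,570 at tier-2 price)
TC(tier 1 (EOQ₁), Q≈583.4) = £202,813.11
TC(tier 2, Q≈1,570.0) = £202,359.14
Minimum at tier 2: £202,359.14

£202,359.14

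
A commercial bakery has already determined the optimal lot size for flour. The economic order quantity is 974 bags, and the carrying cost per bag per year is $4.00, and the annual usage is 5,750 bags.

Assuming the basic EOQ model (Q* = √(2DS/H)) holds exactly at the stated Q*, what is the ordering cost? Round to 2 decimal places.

$329.97

EOQ relation: Q² = 2DS/H, so rearrange for the unknown.
S = Q²H / (2D) = 974² × 4 / (2 × 5,750) = 329.9743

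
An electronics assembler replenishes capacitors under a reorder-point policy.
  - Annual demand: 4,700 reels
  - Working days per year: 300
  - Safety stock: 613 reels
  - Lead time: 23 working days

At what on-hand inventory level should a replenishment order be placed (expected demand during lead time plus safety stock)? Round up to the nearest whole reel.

Daily demand d = 4,700 / 300 = 15.667 reels/day
Demand during lead time = 15.667 × 23 = 360.33
Reorder point = 360.33 + 613 = 973.33 → round up

974 reels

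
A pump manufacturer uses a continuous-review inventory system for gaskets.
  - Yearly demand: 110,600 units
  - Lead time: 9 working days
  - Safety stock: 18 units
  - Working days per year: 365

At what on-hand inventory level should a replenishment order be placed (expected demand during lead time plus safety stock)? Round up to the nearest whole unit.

Daily demand d = 110,600 / 365 = 303.014 units/day
Demand during lead time = 303.014 × 9 = 2,727.12
Reorder point = 2,727.12 + 18 = 2,745.12 → round up

2,746 units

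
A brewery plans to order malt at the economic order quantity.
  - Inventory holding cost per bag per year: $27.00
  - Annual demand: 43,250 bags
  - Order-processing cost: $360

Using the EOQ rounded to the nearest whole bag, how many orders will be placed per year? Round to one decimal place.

2DS/H = 2·43,250·360/27 = 1,153,333.33
EOQ = √1,153,333.33 ≈ 1,073.93 → Q = 1,074
N = D/Q = 43,250/1,074 ≈ 40.270 orders/yr

40.3 orders per year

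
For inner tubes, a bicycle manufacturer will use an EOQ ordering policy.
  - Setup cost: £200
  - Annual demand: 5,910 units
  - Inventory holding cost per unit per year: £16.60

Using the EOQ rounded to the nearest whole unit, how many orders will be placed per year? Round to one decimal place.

15.7 orders per year

2DS/H = 2·5,910·200/16.6 = 142,409.64
EOQ = √142,409.64 ≈ 377.37 → Q = 377
Orders per year = D/Q = 5,910 / 377 = 15.676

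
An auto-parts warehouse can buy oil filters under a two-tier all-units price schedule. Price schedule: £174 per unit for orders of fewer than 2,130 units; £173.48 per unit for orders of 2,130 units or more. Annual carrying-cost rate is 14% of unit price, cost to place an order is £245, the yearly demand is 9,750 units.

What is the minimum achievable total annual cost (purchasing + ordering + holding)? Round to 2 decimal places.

H₁ = 14%×£174 = £24.3600;  H₂ = 14%×£173.48 = £24.2872
EOQ₁ = √(2×9,750×245/24.3600) = 442.86  (< 2,130, feasible at tier 1)
EOQ₂ = √(2×9,750×245/24.2872) = 443.52  (< 2,130 → use Q = 2,130 at tier-2 price)
TC(tier 1 (EOQ₁), Q≈442.9) = £1,707,287.95
TC(tier 2, Q≈2,130.0) = £1,718,417.35
Minimum at tier 1 (EOQ₁): £1,707,287.95

£1,707,287.95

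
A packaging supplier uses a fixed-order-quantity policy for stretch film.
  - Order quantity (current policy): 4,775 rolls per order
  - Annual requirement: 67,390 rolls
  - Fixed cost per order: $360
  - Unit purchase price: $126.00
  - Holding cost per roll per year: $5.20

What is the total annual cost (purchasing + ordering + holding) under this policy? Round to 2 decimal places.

$8,508,635.71

Orders/yr = 67,390/4,775 = 14.113; ordering cost = 14.113 × $360 = $5,080.71
Average inventory = 4,775/2 = 2387.5; holding cost = 2387.5 × $5.2 = $12,415.00
Purchase cost = D·C = 67,390 × 126 = $8,491,140.00
Total = $5,080.71 + $12,415.00 + $8,491,140.00 = $8,508,635.71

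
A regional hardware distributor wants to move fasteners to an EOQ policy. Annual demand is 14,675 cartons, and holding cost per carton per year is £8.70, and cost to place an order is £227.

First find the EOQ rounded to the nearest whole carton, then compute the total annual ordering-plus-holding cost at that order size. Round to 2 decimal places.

£7,613.36

Optimal lot size Q* = (2 × 14,675 × £227 / £8.7)^½ ≈ 875.10 → Q = 875 cartons
Annual ordering cost = (D/Q)·S = (14,675/875) × 227 = £3,807.11
Annual holding cost  = (Q/2)·H = (875/2) × 8.7 = £3,806.25
Total = £3,807.11 + £3,806.25 = £7,613.36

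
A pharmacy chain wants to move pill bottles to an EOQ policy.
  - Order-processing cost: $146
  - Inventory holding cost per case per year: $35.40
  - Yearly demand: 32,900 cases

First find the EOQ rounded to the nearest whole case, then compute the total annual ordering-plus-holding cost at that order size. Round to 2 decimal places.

$18,441.28

Q* = √(2·D·S / H) = √(2·32,900·146 / 35.4) = √271,378.5 ≈ 520.94 → Q = 521 cases
Orders/yr = 32,900/521 = 63.148; ordering cost = 63.148 × $146 = $9,219.58
Average inventory = 521/2 = 260.5; holding cost = 260.5 × $35.4 = $9,221.70
Total = $9,219.58 + $9,221.70 = $18,441.28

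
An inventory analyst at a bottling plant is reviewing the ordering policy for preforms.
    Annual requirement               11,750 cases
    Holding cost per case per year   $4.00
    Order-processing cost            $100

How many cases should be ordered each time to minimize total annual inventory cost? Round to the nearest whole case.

766 cases

2DS/H = 2·11,750·100/4 = 587,500.00
EOQ = √587,500.00 ≈ 766.49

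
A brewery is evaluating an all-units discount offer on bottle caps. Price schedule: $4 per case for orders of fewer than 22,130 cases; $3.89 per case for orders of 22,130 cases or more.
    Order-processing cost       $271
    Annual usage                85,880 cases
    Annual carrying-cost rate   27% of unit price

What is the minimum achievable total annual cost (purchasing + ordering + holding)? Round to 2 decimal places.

$346,746.44

H₁ = 27%×$4 = $1.0800;  H₂ = 27%×$3.89 = $1.0503
EOQ₁ = √(2×85,880×271/1.0800) = 6,564.99  (< 22,130, feasible at tier 1)
EOQ₂ = √(2×85,880×271/1.0503) = 6,657.16  (< 22,130 → use Q = 22,130 at tier-2 price)
TC(tier 1 (EOQ₁), Q≈6,565.0) = $350,610.18
TC(tier 2, Q≈22,130.0) = $346,746.44
Minimum at tier 2: $346,746.44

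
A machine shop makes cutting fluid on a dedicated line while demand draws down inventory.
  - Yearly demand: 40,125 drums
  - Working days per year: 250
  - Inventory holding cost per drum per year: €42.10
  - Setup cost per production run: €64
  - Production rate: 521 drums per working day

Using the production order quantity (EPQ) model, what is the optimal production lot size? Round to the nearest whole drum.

420 drums

d = 40,125/250 = 160.5000 drums/day;  effective holding cost H(1 − d/p) = 42.1·(1 − 160.5000/521) = 29.13061
Q* = √(2DS / H_eff) = √(2·40,125·64 / 29.13061) ≈ 419.89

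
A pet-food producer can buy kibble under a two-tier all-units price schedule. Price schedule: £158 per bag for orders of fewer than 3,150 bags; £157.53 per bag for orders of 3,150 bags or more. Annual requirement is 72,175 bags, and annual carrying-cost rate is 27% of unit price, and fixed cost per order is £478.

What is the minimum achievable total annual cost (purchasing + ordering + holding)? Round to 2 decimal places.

£11,447,669.65

H₁ = 27%×£158 = £42.6600;  H₂ = 27%×£157.53 = £42.5331
EOQ₁ = √(2×72,175×478/42.6600) = 1,271.78  (< 3,150, feasible at tier 1)
EOQ₂ = √(2×72,175×478/42.5331) = 1,273.68  (< 3,150 → use Q = 3,150 at tier-2 price)
TC(tier 1 (EOQ₁), Q≈1,271.8) = £11,457,904.13
TC(tier 2, Q≈3,150.0) = £11,447,669.65
Minimum at tier 2: £11,447,669.65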